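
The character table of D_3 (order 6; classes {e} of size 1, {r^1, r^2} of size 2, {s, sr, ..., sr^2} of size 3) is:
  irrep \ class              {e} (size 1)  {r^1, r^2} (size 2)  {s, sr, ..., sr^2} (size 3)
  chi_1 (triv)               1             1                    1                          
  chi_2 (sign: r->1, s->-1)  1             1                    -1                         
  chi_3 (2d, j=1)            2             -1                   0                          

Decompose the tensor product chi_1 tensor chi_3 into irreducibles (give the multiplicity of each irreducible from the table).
chi_1 tensor chi_3 = chi_3 (all other irreducibles have multiplicity 0).

Solution. The character of a tensor product is the pointwise product (chi_1 * chi_3)(C) = chi_1(C) * chi_3(C):
  {e}: (1)*(2), {r^1, r^2}: (1)*(-1), {s, sr, ..., sr^2}: (1)*(0)
so (chi_1 * chi_3) takes values
  {e} -> 2, {r^1, r^2} -> -1, {s, sr, ..., sr^2} -> 0.
Now take the inner product of this character with each irreducible chi from the table, <chi_1*chi_3, chi> = (1/6) sum_C |C| (chi_1*chi_3)(C) conj(chi(C)):
  <chi_1*chi_3, chi_1> = (1/6)[1*(2)*conj(1) + 2*(-1)*conj(1) + 3*(0)*conj(1)]
      = (1/6)[(2) + (-2) + (0)] = 0/6 = 0
  <chi_1*chi_3, chi_2> = (1/6)[1*(2)*conj(1) + 2*(-1)*conj(1) + 3*(0)*conj(-1)]
      = (1/6)[(2) + (-2) + (0)] = 0/6 = 0
  <chi_1*chi_3, chi_3> = (1/6)[1*(2)*conj(2) + 2*(-1)*conj(-1) + 3*(0)*conj(0)]
      = (1/6)[(4) + (2) + (0)] = 6/6 = 1
Hence the multiplicities are chi_3: 1. Dimension check: dim(chi_1)*dim(chi_3) = 1*2 = 2 and sum (mult * dim) = 1*2 = 2.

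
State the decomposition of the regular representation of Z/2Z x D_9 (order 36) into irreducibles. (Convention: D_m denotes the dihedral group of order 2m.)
Each irreducible V_i of dimension d_i appears with multiplicity d_i, i.e. rho_reg = (direct sum over all irreducibles V_i) d_i V_i. The irreducible dimensions for Z/2Z x D_9 are 1, 1, 1, 1, 2, 2, 2, 2, 2, 2, 2, 2: 4 irreducibles of dimension 1, each with multiplicity 1; 8 irreducibles of dimension 2, each with multiplicity 2. Total dimension 4*1*1 + 8*2*2 = 36 = |G|.

Reasoning: General theorem: in the regular representation of a finite group G, each irreducible appears with multiplicity equal to its dimension. Check: dim(rho_reg) = sum d_i^2 = 1 + 1 + 1 + 1 + 4 + 4 + 4 + 4 + 4 + 4 + 4 + 4 = 36 = |G|.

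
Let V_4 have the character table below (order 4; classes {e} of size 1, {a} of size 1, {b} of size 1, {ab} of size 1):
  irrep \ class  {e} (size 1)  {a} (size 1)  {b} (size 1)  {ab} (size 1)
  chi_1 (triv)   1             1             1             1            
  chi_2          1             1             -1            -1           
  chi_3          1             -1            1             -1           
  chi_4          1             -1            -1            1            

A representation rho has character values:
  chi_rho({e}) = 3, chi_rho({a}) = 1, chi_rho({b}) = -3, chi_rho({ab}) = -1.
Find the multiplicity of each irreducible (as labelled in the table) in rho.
Multiplicities: chi_1: 0, chi_2: 2, chi_3: 0, chi_4: 1.

Proof sketch: Use <chi_rho, chi> = (1/|G|) sum_C |C| * chi_rho(C) * conj(chi(C)) with |G| = 4 for each irreducible chi in the table:
  <chi_rho, chi_1> = (1/4)[1*(3)*conj(1) + 1*(1)*conj(1) + 1*(-3)*conj(1) + 1*(-1)*conj(1)]
      = (1/4)[(3) + (1) + (-3) + (-1)] = 0/4 = 0
  <chi_rho, chi_2> = (1/4)[1*(3)*conj(1) + 1*(1)*conj(1) + 1*(-3)*conj(-1) + 1*(-1)*conj(-1)]
      = (1/4)[(3) + (1) + (3) + (1)] = 8/4 = 2
  <chi_rho, chi_3> = (1/4)[1*(3)*conj(1) + 1*(1)*conj(-1) + 1*(-3)*conj(1) + 1*(-1)*conj(-1)]
      = (1/4)[(3) + (-1) + (-3) + (1)] = 0/4 = 0
  <chi_rho, chi_4> = (1/4)[1*(3)*conj(1) + 1*(1)*conj(-1) + 1*(-3)*conj(-1) + 1*(-1)*conj(1)]
      = (1/4)[(3) + (-1) + (3) + (-1)] = 4/4 = 1
Dimension check: dim(rho) = sum (mult * dim) = 0*1 + 2*1 + 0*1 + 1*1 = 3 = chi_rho(e) = 3.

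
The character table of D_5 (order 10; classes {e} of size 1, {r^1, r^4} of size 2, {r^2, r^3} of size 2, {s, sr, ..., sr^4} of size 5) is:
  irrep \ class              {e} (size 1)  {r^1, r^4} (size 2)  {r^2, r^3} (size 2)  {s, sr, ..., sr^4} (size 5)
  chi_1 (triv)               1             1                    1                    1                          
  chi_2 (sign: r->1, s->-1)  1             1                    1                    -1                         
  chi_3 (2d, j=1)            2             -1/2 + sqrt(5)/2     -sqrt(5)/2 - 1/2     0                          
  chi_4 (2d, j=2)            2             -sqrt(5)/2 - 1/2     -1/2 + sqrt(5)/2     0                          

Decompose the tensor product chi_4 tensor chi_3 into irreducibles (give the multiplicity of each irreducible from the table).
chi_4 tensor chi_3 = chi_3 + chi_4 (all other irreducibles have multiplicity 0).

Justification: The character of a tensor product is the pointwise product (chi_4 * chi_3)(C) = chi_4(C) * chi_3(C):
  {e}: (2)*(2), {r^1, r^4}: (-sqrt(5)/2 - 1/2)*(-1/2 + sqrt(5)/2), {r^2, r^3}: (-1/2 + sqrt(5)/2)*(-sqrt(5)/2 - 1/2), {s, sr, ..., sr^4}: (0)*(0)
so (chi_4 * chi_3) takes values
  {e} -> 4, {r^1, r^4} -> -1, {r^2, r^3} -> -1, {s, sr, ..., sr^4} -> 0.
Now take the inner product of this character with each irreducible chi from the table, <chi_4*chi_3, chi> = (1/10) sum_C |C| (chi_4*chi_3)(C) conj(chi(C)):
  <chi_4*chi_3, chi_1> = (1/10)[1*(4)*conj(1) + 2*(-1)*conj(1) + 2*(-1)*conj(1) + 5*(0)*conj(1)]
      = (1/10)[(4) + (-2) + (-2) + (0)] = 0/10 = 0
  <chi_4*chi_3, chi_2> = (1/10)[1*(4)*conj(1) + 2*(-1)*conj(1) + 2*(-1)*conj(1) + 5*(0)*conj(-1)]
      = (1/10)[(4) + (-2) + (-2) + (0)] = 0/10 = 0
  <chi_4*chi_3, chi_3> = (1/10)[1*(4)*conj(2) + 2*(-1)*conj(-1/2 + sqrt(5)/2) + 2*(-1)*conj(-sqrt(5)/2 - 1/2) + 5*(0)*conj(0)]
      = (1/10)[(8) + (1 - sqrt(5)) + (1 + sqrt(5)) + (0)] = 10/10 = 1
  <chi_4*chi_3, chi_4> = (1/10)[1*(4)*conj(2) + 2*(-1)*conj(-sqrt(5)/2 - 1/2) + 2*(-1)*conj(-1/2 + sqrt(5)/2) + 5*(0)*conj(0)]
      = (1/10)[(8) + (1 + sqrt(5)) + (1 - sqrt(5)) + (0)] = 10/10 = 1
Hence the multiplicities are chi_3: 1, chi_4: 1. Dimension check: dim(chi_4)*dim(chi_3) = 2*2 = 4 and sum (mult * dim) = 1*2 + 1*2 = 4.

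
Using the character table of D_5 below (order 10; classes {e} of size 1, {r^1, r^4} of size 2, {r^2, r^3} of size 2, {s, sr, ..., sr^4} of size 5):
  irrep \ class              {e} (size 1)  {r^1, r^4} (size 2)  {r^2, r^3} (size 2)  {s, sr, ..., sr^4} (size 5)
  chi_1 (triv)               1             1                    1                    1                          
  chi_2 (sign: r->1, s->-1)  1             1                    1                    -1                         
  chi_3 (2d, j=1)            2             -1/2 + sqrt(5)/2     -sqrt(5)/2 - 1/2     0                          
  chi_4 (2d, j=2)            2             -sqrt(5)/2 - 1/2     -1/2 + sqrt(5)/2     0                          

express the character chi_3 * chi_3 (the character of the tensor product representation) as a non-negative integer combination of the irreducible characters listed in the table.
chi_3 tensor chi_3 = chi_1 + chi_2 + chi_4 (all other irreducibles have multiplicity 0).

Reasoning: The character of a tensor product is the pointwise product (chi_3 * chi_3)(C) = chi_3(C) * chi_3(C):
  {e}: (2)*(2), {r^1, r^4}: (-1/2 + sqrt(5)/2)*(-1/2 + sqrt(5)/2), {r^2, r^3}: (-sqrt(5)/2 - 1/2)*(-sqrt(5)/2 - 1/2), {s, sr, ..., sr^4}: (0)*(0)
so (chi_3 * chi_3) takes values
  {e} -> 4, {r^1, r^4} -> 3/2 - sqrt(5)/2, {r^2, r^3} -> sqrt(5)/2 + 3/2, {s, sr, ..., sr^4} -> 0.
Now take the inner product of this character with each irreducible chi from the table, <chi_3*chi_3, chi> = (1/10) sum_C |C| (chi_3*chi_3)(C) conj(chi(C)):
  <chi_3*chi_3, chi_1> = (1/10)[1*(4)*conj(1) + 2*(3/2 - sqrt(5)/2)*conj(1) + 2*(sqrt(5)/2 + 3/2)*conj(1) + 5*(0)*conj(1)]
      = (1/10)[(4) + (3 - sqrt(5)) + (sqrt(5) + 3) + (0)] = 10/10 = 1
  <chi_3*chi_3, chi_2> = (1/10)[1*(4)*conj(1) + 2*(3/2 - sqrt(5)/2)*conj(1) + 2*(sqrt(5)/2 + 3/2)*conj(1) + 5*(0)*conj(-1)]
      = (1/10)[(4) + (3 - sqrt(5)) + (sqrt(5) + 3) + (0)] = 10/10 = 1
  <chi_3*chi_3, chi_3> = (1/10)[1*(4)*conj(2) + 2*(3/2 - sqrt(5)/2)*conj(-1/2 + sqrt(5)/2) + 2*(sqrt(5)/2 + 3/2)*conj(-sqrt(5)/2 - 1/2) + 5*(0)*conj(0)]
      = (1/10)[(8) + (-4 + 2*sqrt(5)) + (-2*sqrt(5) - 4) + (0)] = 0/10 = 0
  <chi_3*chi_3, chi_4> = (1/10)[1*(4)*conj(2) + 2*(3/2 - sqrt(5)/2)*conj(-sqrt(5)/2 - 1/2) + 2*(sqrt(5)/2 + 3/2)*conj(-1/2 + sqrt(5)/2) + 5*(0)*conj(0)]
      = (1/10)[(8) + (1 - sqrt(5)) + (1 + sqrt(5)) + (0)] = 10/10 = 1
Hence the multiplicities are chi_1: 1, chi_2: 1, chi_4: 1. Dimension check: dim(chi_3)*dim(chi_3) = 2*2 = 4 and sum (mult * dim) = 1*1 + 1*1 + 1*2 = 4.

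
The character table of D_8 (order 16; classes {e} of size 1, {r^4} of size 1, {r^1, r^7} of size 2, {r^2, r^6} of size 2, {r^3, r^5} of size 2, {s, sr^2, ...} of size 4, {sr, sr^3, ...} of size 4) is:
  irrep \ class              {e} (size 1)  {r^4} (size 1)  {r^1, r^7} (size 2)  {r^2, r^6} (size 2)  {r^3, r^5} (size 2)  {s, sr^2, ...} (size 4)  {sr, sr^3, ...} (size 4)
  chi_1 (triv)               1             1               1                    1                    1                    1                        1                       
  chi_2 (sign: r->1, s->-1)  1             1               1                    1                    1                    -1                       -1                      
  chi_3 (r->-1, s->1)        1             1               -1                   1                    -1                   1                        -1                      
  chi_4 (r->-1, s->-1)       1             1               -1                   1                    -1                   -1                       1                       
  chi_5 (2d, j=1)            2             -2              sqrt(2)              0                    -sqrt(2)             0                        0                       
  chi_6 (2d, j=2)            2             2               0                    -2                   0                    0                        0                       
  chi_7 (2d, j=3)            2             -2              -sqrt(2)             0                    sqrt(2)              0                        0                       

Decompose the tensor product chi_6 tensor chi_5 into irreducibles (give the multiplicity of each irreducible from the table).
chi_6 tensor chi_5 = chi_5 + chi_7 (all other irreducibles have multiplicity 0).

Working: The character of a tensor product is the pointwise product (chi_6 * chi_5)(C) = chi_6(C) * chi_5(C):
  {e}: (2)*(2), {r^4}: (2)*(-2), {r^1, r^7}: (0)*(sqrt(2)), {r^2, r^6}: (-2)*(0), {r^3, r^5}: (0)*(-sqrt(2)), {s, sr^2, ...}: (0)*(0), {sr, sr^3, ...}: (0)*(0)
so (chi_6 * chi_5) takes values
  {e} -> 4, {r^4} -> -4, {r^1, r^7} -> 0, {r^2, r^6} -> 0, {r^3, r^5} -> 0, {s, sr^2, ...} -> 0, {sr, sr^3, ...} -> 0.
Now take the inner product of this character with each irreducible chi from the table, <chi_6*chi_5, chi> = (1/16) sum_C |C| (chi_6*chi_5)(C) conj(chi(C)):
  <chi_6*chi_5, chi_1> = (1/16)[1*(4)*conj(1) + 1*(-4)*conj(1) + 2*(0)*conj(1) + 2*(0)*conj(1) + 2*(0)*conj(1) + 4*(0)*conj(1) + 4*(0)*conj(1)]
      = (1/16)[(4) + (-4) + (0) + (0) + (0) + (0) + (0)] = 0/16 = 0
  <chi_6*chi_5, chi_2> = (1/16)[1*(4)*conj(1) + 1*(-4)*conj(1) + 2*(0)*conj(1) + 2*(0)*conj(1) + 2*(0)*conj(1) + 4*(0)*conj(-1) + 4*(0)*conj(-1)]
      = (1/16)[(4) + (-4) + (0) + (0) + (0) + (0) + (0)] = 0/16 = 0
  <chi_6*chi_5, chi_3> = (1/16)[1*(4)*conj(1) + 1*(-4)*conj(1) + 2*(0)*conj(-1) + 2*(0)*conj(1) + 2*(0)*conj(-1) + 4*(0)*conj(1) + 4*(0)*conj(-1)]
      = (1/16)[(4) + (-4) + (0) + (0) + (0) + (0) + (0)] = 0/16 = 0
  <chi_6*chi_5, chi_4> = (1/16)[1*(4)*conj(1) + 1*(-4)*conj(1) + 2*(0)*conj(-1) + 2*(0)*conj(1) + 2*(0)*conj(-1) + 4*(0)*conj(-1) + 4*(0)*conj(1)]
      = (1/16)[(4) + (-4) + (0) + (0) + (0) + (0) + (0)] = 0/16 = 0
  <chi_6*chi_5, chi_5> = (1/16)[1*(4)*conj(2) + 1*(-4)*conj(-2) + 2*(0)*conj(sqrt(2)) + 2*(0)*conj(0) + 2*(0)*conj(-sqrt(2)) + 4*(0)*conj(0) + 4*(0)*conj(0)]
      = (1/16)[(8) + (8) + (0) + (0) + (0) + (0) + (0)] = 16/16 = 1
  <chi_6*chi_5, chi_6> = (1/16)[1*(4)*conj(2) + 1*(-4)*conj(2) + 2*(0)*conj(0) + 2*(0)*conj(-2) + 2*(0)*conj(0) + 4*(0)*conj(0) + 4*(0)*conj(0)]
      = (1/16)[(8) + (-8) + (0) + (0) + (0) + (0) + (0)] = 0/16 = 0
  <chi_6*chi_5, chi_7> = (1/16)[1*(4)*conj(2) + 1*(-4)*conj(-2) + 2*(0)*conj(-sqrt(2)) + 2*(0)*conj(0) + 2*(0)*conj(sqrt(2)) + 4*(0)*conj(0) + 4*(0)*conj(0)]
      = (1/16)[(8) + (8) + (0) + (0) + (0) + (0) + (0)] = 16/16 = 1
Hence the multiplicities are chi_5: 1, chi_7: 1. Dimension check: dim(chi_6)*dim(chi_5) = 2*2 = 4 and sum (mult * dim) = 1*2 + 1*2 = 4.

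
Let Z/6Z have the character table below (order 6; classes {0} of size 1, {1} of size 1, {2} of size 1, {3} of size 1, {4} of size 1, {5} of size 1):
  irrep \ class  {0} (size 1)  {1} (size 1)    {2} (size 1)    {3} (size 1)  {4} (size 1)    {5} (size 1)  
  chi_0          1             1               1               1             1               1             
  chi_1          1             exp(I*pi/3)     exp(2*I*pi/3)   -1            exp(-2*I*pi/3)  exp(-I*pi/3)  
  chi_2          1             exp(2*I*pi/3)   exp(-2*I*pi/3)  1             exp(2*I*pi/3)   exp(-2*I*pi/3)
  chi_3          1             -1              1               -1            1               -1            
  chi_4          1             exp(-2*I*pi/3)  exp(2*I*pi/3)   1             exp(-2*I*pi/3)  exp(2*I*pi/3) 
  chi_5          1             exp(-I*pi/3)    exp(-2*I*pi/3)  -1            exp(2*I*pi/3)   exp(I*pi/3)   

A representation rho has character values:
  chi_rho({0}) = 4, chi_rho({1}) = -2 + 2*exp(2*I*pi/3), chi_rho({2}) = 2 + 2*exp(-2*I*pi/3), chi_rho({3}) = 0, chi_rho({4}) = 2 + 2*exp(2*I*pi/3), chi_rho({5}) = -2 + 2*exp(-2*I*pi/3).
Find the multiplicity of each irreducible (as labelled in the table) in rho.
Multiplicities: chi_0: 0, chi_1: 0, chi_2: 2, chi_3: 2, chi_4: 0, chi_5: 0.

Solution. Use <chi_rho, chi> = (1/|G|) sum_C |C| * chi_rho(C) * conj(chi(C)) with |G| = 6 for each irreducible chi in the table:
  <chi_rho, chi_0> = (1/6)[1*(4)*conj(1) + 1*(-2 + 2*exp(2*I*pi/3))*conj(1) + 1*(2 + 2*exp(-2*I*pi/3))*conj(1) + 1*(0)*conj(1) + 1*(2 + 2*exp(2*I*pi/3))*conj(1) + 1*(-2 + 2*exp(-2*I*pi/3))*conj(1)]
      = (1/6)[(4) + (-2 + 2*exp(2*I*pi/3)) + (2 + 2*exp(-2*I*pi/3)) + (0) + (2 + 2*exp(2*I*pi/3)) + (-2 + 2*exp(-2*I*pi/3))] = 0/6 = 0
  <chi_rho, chi_1> = (1/6)[1*(4)*conj(1) + 1*(-2 + 2*exp(2*I*pi/3))*conj(exp(I*pi/3)) + 1*(2 + 2*exp(-2*I*pi/3))*conj(exp(2*I*pi/3)) + 1*(0)*conj(-1) + 1*(2 + 2*exp(2*I*pi/3))*conj(exp(-2*I*pi/3)) + 1*(-2 + 2*exp(-2*I*pi/3))*conj(exp(-I*pi/3))]
      = (1/6)[(4) + (-2*exp(-I*pi/3) + 2*exp(I*pi/3)) + (-2) + (0) + (-2) + (-2*exp(I*pi/3) + 2*exp(-I*pi/3))] = 0/6 = 0
  <chi_rho, chi_2> = (1/6)[1*(4)*conj(1) + 1*(-2 + 2*exp(2*I*pi/3))*conj(exp(2*I*pi/3)) + 1*(2 + 2*exp(-2*I*pi/3))*conj(exp(-2*I*pi/3)) + 1*(0)*conj(1) + 1*(2 + 2*exp(2*I*pi/3))*conj(exp(2*I*pi/3)) + 1*(-2 + 2*exp(-2*I*pi/3))*conj(exp(-2*I*pi/3))]
      = (1/6)[(4) + (2 - 2*exp(-2*I*pi/3)) + (2 + 2*exp(2*I*pi/3)) + (0) + (2 + 2*exp(-2*I*pi/3)) + (2 - 2*exp(2*I*pi/3))] = 12/6 = 2
  <chi_rho, chi_3> = (1/6)[1*(4)*conj(1) + 1*(-2 + 2*exp(2*I*pi/3))*conj(-1) + 1*(2 + 2*exp(-2*I*pi/3))*conj(1) + 1*(0)*conj(-1) + 1*(2 + 2*exp(2*I*pi/3))*conj(1) + 1*(-2 + 2*exp(-2*I*pi/3))*conj(-1)]
      = (1/6)[(4) + (2 - 2*exp(2*I*pi/3)) + (2 + 2*exp(-2*I*pi/3)) + (0) + (2 + 2*exp(2*I*pi/3)) + (2 - 2*exp(-2*I*pi/3))] = 12/6 = 2
  <chi_rho, chi_4> = (1/6)[1*(4)*conj(1) + 1*(-2 + 2*exp(2*I*pi/3))*conj(exp(-2*I*pi/3)) + 1*(2 + 2*exp(-2*I*pi/3))*conj(exp(2*I*pi/3)) + 1*(0)*conj(1) + 1*(2 + 2*exp(2*I*pi/3))*conj(exp(-2*I*pi/3)) + 1*(-2 + 2*exp(-2*I*pi/3))*conj(exp(2*I*pi/3))]
      = (1/6)[(4) + (2*exp(-2*I*pi/3) - 2*exp(2*I*pi/3)) + (-2) + (0) + (-2) + (2*exp(2*I*pi/3) - 2*exp(-2*I*pi/3))] = 0/6 = 0
  <chi_rho, chi_5> = (1/6)[1*(4)*conj(1) + 1*(-2 + 2*exp(2*I*pi/3))*conj(exp(-I*pi/3)) + 1*(2 + 2*exp(-2*I*pi/3))*conj(exp(-2*I*pi/3)) + 1*(0)*conj(-1) + 1*(2 + 2*exp(2*I*pi/3))*conj(exp(2*I*pi/3)) + 1*(-2 + 2*exp(-2*I*pi/3))*conj(exp(I*pi/3))]
      = (1/6)[(4) + (-2 - 2*exp(I*pi/3)) + (2 + 2*exp(2*I*pi/3)) + (0) + (2 + 2*exp(-2*I*pi/3)) + (-2 - 2*exp(-I*pi/3))] = 0/6 = 0
(Exp terms are combined using exp(i*s)*conj(exp(i*t)) = exp(i*(s-t)), and sums of them are collapsed using the identity that for every m > 1 the m distinct m-th roots of unity sum to 0, e.g. 1 + exp(2*I*pi/3) + exp(-2*I*pi/3) = 0.)
Dimension check: dim(rho) = sum (mult * dim) = 0*1 + 0*1 + 2*1 + 2*1 + 0*1 + 0*1 = 4 = chi_rho(e) = 4.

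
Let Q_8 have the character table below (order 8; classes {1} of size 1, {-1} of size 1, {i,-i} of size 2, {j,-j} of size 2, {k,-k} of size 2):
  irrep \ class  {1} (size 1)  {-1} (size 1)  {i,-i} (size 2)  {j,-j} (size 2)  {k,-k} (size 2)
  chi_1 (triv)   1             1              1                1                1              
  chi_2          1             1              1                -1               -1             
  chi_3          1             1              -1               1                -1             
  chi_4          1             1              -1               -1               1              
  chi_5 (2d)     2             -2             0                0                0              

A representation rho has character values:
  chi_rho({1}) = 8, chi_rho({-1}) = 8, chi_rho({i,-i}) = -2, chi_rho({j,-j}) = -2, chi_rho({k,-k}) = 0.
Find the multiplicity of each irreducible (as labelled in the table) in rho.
Multiplicities: chi_1: 1, chi_2: 2, chi_3: 2, chi_4: 3, chi_5: 0.

Solution. Use <chi_rho, chi> = (1/|G|) sum_C |C| * chi_rho(C) * conj(chi(C)) with |G| = 8 for each irreducible chi in the table:
  <chi_rho, chi_1> = (1/8)[1*(8)*conj(1) + 1*(8)*conj(1) + 2*(-2)*conj(1) + 2*(-2)*conj(1) + 2*(0)*conj(1)]
      = (1/8)[(8) + (8) + (-4) + (-4) + (0)] = 8/8 = 1
  <chi_rho, chi_2> = (1/8)[1*(8)*conj(1) + 1*(8)*conj(1) + 2*(-2)*conj(1) + 2*(-2)*conj(-1) + 2*(0)*conj(-1)]
      = (1/8)[(8) + (8) + (-4) + (4) + (0)] = 16/8 = 2
  <chi_rho, chi_3> = (1/8)[1*(8)*conj(1) + 1*(8)*conj(1) + 2*(-2)*conj(-1) + 2*(-2)*conj(1) + 2*(0)*conj(-1)]
      = (1/8)[(8) + (8) + (4) + (-4) + (0)] = 16/8 = 2
  <chi_rho, chi_4> = (1/8)[1*(8)*conj(1) + 1*(8)*conj(1) + 2*(-2)*conj(-1) + 2*(-2)*conj(-1) + 2*(0)*conj(1)]
      = (1/8)[(8) + (8) + (4) + (4) + (0)] = 24/8 = 3
  <chi_rho, chi_5> = (1/8)[1*(8)*conj(2) + 1*(8)*conj(-2) + 2*(-2)*conj(0) + 2*(-2)*conj(0) + 2*(0)*conj(0)]
      = (1/8)[(16) + (-16) + (0) + (0) + (0)] = 0/8 = 0
Dimension check: dim(rho) = sum (mult * dim) = 1*1 + 2*1 + 2*1 + 3*1 + 0*2 = 8 = chi_rho(e) = 8.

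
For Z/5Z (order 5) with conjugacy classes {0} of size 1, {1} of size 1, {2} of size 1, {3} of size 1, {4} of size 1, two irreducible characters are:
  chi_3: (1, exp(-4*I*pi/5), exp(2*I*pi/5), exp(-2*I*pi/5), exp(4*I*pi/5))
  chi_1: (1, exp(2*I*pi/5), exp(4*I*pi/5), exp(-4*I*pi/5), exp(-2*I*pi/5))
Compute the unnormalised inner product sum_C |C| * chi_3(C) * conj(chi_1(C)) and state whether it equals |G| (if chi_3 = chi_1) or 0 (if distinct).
Sum = 0; so <chi_3, chi_1> = 0 (distinct irreducibles are orthogonal).

Reasoning: Compute term by term over conjugacy classes (|C| * chi_3(C) * conj(chi_1(C))):
  1*(1)*conj(1) + 1*(exp(-4*I*pi/5))*conj(exp(2*I*pi/5)) + 1*(exp(2*I*pi/5))*conj(exp(4*I*pi/5)) + 1*(exp(-2*I*pi/5))*conj(exp(-4*I*pi/5)) + 1*(exp(4*I*pi/5))*conj(exp(-2*I*pi/5))
  = (1) + (exp(4*I*pi/5)) + (exp(-2*I*pi/5)) + (exp(2*I*pi/5)) + (exp(-4*I*pi/5))
  = 0.
(Exp terms are combined using exp(i*s)*conj(exp(i*t)) = exp(i*(s-t)), and sums of them are collapsed using the identity that for every m > 1 the m distinct m-th roots of unity sum to 0, e.g. 1 + exp(2*I*pi/3) + exp(-2*I*pi/3) = 0.)
Dividing by |G| = 5 gives 0/5 = 0, matching the row-orthogonality relation <chi_3, chi_1> = [chi_3 = chi_1].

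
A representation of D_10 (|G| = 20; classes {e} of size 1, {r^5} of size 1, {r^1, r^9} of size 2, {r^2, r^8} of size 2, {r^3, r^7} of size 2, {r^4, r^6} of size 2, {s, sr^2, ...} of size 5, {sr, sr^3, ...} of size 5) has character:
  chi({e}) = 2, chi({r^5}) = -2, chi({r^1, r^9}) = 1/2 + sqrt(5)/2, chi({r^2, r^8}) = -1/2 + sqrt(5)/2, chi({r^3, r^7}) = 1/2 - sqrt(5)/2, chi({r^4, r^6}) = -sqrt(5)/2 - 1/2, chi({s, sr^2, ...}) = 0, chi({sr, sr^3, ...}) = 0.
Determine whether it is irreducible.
Irreducible: <chi, chi> = 1.

Derivation: <chi, chi> = (1/|G|) sum_C |C| * |chi(C)|^2 = (1/20)[1*|2|^2 + 1*|-2|^2 + 2*|1/2 + sqrt(5)/2|^2 + 2*|-1/2 + sqrt(5)/2|^2 + 2*|1/2 - sqrt(5)/2|^2 + 2*|-sqrt(5)/2 - 1/2|^2 + 5*|0|^2 + 5*|0|^2]
  = (1/20)[(4) + (4) + (sqrt(5) + 3) + (3 - sqrt(5)) + (3 - sqrt(5)) + (sqrt(5) + 3) + (0) + (0)] = 20/20 = 1.
A character is irreducible iff <chi, chi> = 1, so this representation is irreducible.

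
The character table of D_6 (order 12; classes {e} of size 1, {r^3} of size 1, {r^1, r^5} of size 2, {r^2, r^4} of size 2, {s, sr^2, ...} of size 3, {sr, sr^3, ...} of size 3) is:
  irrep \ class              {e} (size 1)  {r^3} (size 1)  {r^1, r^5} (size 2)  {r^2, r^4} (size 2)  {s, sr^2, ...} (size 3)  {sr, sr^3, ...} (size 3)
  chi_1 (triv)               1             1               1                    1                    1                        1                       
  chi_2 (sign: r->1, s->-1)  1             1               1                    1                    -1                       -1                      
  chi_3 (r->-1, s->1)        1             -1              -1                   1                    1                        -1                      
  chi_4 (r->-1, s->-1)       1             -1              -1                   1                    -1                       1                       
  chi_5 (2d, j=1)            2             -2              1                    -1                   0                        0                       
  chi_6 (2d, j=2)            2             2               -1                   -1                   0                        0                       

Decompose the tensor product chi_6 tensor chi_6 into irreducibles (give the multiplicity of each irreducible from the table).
chi_6 tensor chi_6 = chi_1 + chi_2 + chi_6 (all other irreducibles have multiplicity 0).

Why: The character of a tensor product is the pointwise product (chi_6 * chi_6)(C) = chi_6(C) * chi_6(C):
  {e}: (2)*(2), {r^3}: (2)*(2), {r^1, r^5}: (-1)*(-1), {r^2, r^4}: (-1)*(-1), {s, sr^2, ...}: (0)*(0), {sr, sr^3, ...}: (0)*(0)
so (chi_6 * chi_6) takes values
  {e} -> 4, {r^3} -> 4, {r^1, r^5} -> 1, {r^2, r^4} -> 1, {s, sr^2, ...} -> 0, {sr, sr^3, ...} -> 0.
Now take the inner product of this character with each irreducible chi from the table, <chi_6*chi_6, chi> = (1/12) sum_C |C| (chi_6*chi_6)(C) conj(chi(C)):
  <chi_6*chi_6, chi_1> = (1/12)[1*(4)*conj(1) + 1*(4)*conj(1) + 2*(1)*conj(1) + 2*(1)*conj(1) + 3*(0)*conj(1) + 3*(0)*conj(1)]
      = (1/12)[(4) + (4) + (2) + (2) + (0) + (0)] = 12/12 = 1
  <chi_6*chi_6, chi_2> = (1/12)[1*(4)*conj(1) + 1*(4)*conj(1) + 2*(1)*conj(1) + 2*(1)*conj(1) + 3*(0)*conj(-1) + 3*(0)*conj(-1)]
      = (1/12)[(4) + (4) + (2) + (2) + (0) + (0)] = 12/12 = 1
  <chi_6*chi_6, chi_3> = (1/12)[1*(4)*conj(1) + 1*(4)*conj(-1) + 2*(1)*conj(-1) + 2*(1)*conj(1) + 3*(0)*conj(1) + 3*(0)*conj(-1)]
      = (1/12)[(4) + (-4) + (-2) + (2) + (0) + (0)] = 0/12 = 0
  <chi_6*chi_6, chi_4> = (1/12)[1*(4)*conj(1) + 1*(4)*conj(-1) + 2*(1)*conj(-1) + 2*(1)*conj(1) + 3*(0)*conj(-1) + 3*(0)*conj(1)]
      = (1/12)[(4) + (-4) + (-2) + (2) + (0) + (0)] = 0/12 = 0
  <chi_6*chi_6, chi_5> = (1/12)[1*(4)*conj(2) + 1*(4)*conj(-2) + 2*(1)*conj(1) + 2*(1)*conj(-1) + 3*(0)*conj(0) + 3*(0)*conj(0)]
      = (1/12)[(8) + (-8) + (2) + (-2) + (0) + (0)] = 0/12 = 0
  <chi_6*chi_6, chi_6> = (1/12)[1*(4)*conj(2) + 1*(4)*conj(2) + 2*(1)*conj(-1) + 2*(1)*conj(-1) + 3*(0)*conj(0) + 3*(0)*conj(0)]
      = (1/12)[(8) + (8) + (-2) + (-2) + (0) + (0)] = 12/12 = 1
Hence the multiplicities are chi_1: 1, chi_2: 1, chi_6: 1. Dimension check: dim(chi_6)*dim(chi_6) = 2*2 = 4 and sum (mult * dim) = 1*1 + 1*1 + 1*2 = 4.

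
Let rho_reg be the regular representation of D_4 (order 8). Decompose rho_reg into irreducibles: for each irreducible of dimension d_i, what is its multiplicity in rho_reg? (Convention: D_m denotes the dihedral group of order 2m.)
Each irreducible V_i of dimension d_i appears with multiplicity d_i, i.e. rho_reg = (direct sum over all irreducibles V_i) d_i V_i. The irreducible dimensions for D_4 are 1, 1, 1, 1, 2: 4 irreducibles of dimension 1, each with multiplicity 1; 1 irreducible of dimension 2, with multiplicity 2. Total dimension 4*1*1 + 1*2*2 = 8 = |G|.

Solution. General theorem: in the regular representation of a finite group G, each irreducible appears with multiplicity equal to its dimension. Check: dim(rho_reg) = sum d_i^2 = 1 + 1 + 1 + 1 + 4 = 8 = |G|.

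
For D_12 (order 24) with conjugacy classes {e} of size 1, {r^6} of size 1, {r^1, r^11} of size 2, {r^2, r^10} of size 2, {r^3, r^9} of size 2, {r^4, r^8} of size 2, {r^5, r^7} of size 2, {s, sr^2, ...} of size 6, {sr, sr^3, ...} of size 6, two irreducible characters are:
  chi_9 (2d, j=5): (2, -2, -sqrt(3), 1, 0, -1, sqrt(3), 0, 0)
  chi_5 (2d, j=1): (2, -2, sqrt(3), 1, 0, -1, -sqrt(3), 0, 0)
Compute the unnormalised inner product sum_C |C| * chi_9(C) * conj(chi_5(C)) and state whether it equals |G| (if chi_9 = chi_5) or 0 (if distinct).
Sum = 0; so <chi_9, chi_5> = 0 (distinct irreducibles are orthogonal).

Compute term by term over conjugacy classes (|C| * chi_9(C) * conj(chi_5(C))):
  1*(2)*conj(2) + 1*(-2)*conj(-2) + 2*(-sqrt(3))*conj(sqrt(3)) + 2*(1)*conj(1) + 2*(0)*conj(0) + 2*(-1)*conj(-1) + 2*(sqrt(3))*conj(-sqrt(3)) + 6*(0)*conj(0) + 6*(0)*conj(0)
  = (4) + (4) + (-6) + (2) + (0) + (2) + (-6) + (0) + (0)
  = 0.
Dividing by |G| = 24 gives 0/24 = 0, matching the row-orthogonality relation <chi_9, chi_5> = [chi_9 = chi_5].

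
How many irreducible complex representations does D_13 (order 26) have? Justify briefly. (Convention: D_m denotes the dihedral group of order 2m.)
8

Proof sketch: The number of irreducible complex representations of a finite group equals its number of conjugacy classes. D_13 has 8 conjugacy classes ((n+3)/2 for n odd), so D_13 (order 26) has exactly 8 irreducible complex representations.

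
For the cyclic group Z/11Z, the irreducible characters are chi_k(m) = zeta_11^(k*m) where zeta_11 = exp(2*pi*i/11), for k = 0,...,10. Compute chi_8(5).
chi_8(5) = zeta_11^40 = exp(-8*I*pi/11)

Proof sketch: chi_8(5) = zeta_11^(8*5) = zeta_11^40. Since zeta_11^11 = 1, this equals zeta_11^7 = exp(2*pi*i*7/11) = exp(-8*I*pi/11).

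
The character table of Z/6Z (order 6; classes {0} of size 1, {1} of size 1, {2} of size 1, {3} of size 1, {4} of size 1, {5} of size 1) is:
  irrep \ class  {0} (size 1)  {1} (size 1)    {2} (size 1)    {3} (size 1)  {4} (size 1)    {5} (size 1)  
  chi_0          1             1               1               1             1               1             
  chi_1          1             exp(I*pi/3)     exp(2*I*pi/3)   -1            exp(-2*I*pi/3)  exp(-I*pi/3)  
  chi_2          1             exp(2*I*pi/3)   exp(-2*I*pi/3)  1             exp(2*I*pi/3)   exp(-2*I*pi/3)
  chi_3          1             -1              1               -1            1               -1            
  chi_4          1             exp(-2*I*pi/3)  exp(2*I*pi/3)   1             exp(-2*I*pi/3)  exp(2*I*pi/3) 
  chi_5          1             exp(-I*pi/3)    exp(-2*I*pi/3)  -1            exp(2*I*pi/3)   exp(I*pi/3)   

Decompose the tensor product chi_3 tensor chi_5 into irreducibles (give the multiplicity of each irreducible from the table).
chi_3 tensor chi_5 = chi_2 (all other irreducibles have multiplicity 0).

Argument: The character of a tensor product is the pointwise product (chi_3 * chi_5)(C) = chi_3(C) * chi_5(C):
  {0}: (1)*(1), {1}: (-1)*(exp(-I*pi/3)), {2}: (1)*(exp(-2*I*pi/3)), {3}: (-1)*(-1), {4}: (1)*(exp(2*I*pi/3)), {5}: (-1)*(exp(I*pi/3))
so (chi_3 * chi_5) takes values
  {0} -> 1, {1} -> -exp(-I*pi/3), {2} -> exp(-2*I*pi/3), {3} -> 1, {4} -> exp(2*I*pi/3), {5} -> -exp(I*pi/3).
Now take the inner product of this character with each irreducible chi from the table, <chi_3*chi_5, chi> = (1/6) sum_C |C| (chi_3*chi_5)(C) conj(chi(C)):
  <chi_3*chi_5, chi_0> = (1/6)[1*(1)*conj(1) + 1*(-exp(-I*pi/3))*conj(1) + 1*(exp(-2*I*pi/3))*conj(1) + 1*(1)*conj(1) + 1*(exp(2*I*pi/3))*conj(1) + 1*(-exp(I*pi/3))*conj(1)]
      = (1/6)[(1) + (-exp(-I*pi/3)) + (exp(-2*I*pi/3)) + (1) + (exp(2*I*pi/3)) + (-exp(I*pi/3))] = 0/6 = 0
  <chi_3*chi_5, chi_1> = (1/6)[1*(1)*conj(1) + 1*(-exp(-I*pi/3))*conj(exp(I*pi/3)) + 1*(exp(-2*I*pi/3))*conj(exp(2*I*pi/3)) + 1*(1)*conj(-1) + 1*(exp(2*I*pi/3))*conj(exp(-2*I*pi/3)) + 1*(-exp(I*pi/3))*conj(exp(-I*pi/3))]
      = (1/6)[(1) + (-exp(-2*I*pi/3)) + (exp(2*I*pi/3)) + (-1) + (exp(-2*I*pi/3)) + (-exp(2*I*pi/3))] = 0/6 = 0
  <chi_3*chi_5, chi_2> = (1/6)[1*(1)*conj(1) + 1*(-exp(-I*pi/3))*conj(exp(2*I*pi/3)) + 1*(exp(-2*I*pi/3))*conj(exp(-2*I*pi/3)) + 1*(1)*conj(1) + 1*(exp(2*I*pi/3))*conj(exp(2*I*pi/3)) + 1*(-exp(I*pi/3))*conj(exp(-2*I*pi/3))]
      = (1/6)[(1) + (1) + (1) + (1) + (1) + (1)] = 6/6 = 1
  <chi_3*chi_5, chi_3> = (1/6)[1*(1)*conj(1) + 1*(-exp(-I*pi/3))*conj(-1) + 1*(exp(-2*I*pi/3))*conj(1) + 1*(1)*conj(-1) + 1*(exp(2*I*pi/3))*conj(1) + 1*(-exp(I*pi/3))*conj(-1)]
      = (1/6)[(1) + (exp(-I*pi/3)) + (exp(-2*I*pi/3)) + (-1) + (exp(2*I*pi/3)) + (exp(I*pi/3))] = 0/6 = 0
  <chi_3*chi_5, chi_4> = (1/6)[1*(1)*conj(1) + 1*(-exp(-I*pi/3))*conj(exp(-2*I*pi/3)) + 1*(exp(-2*I*pi/3))*conj(exp(2*I*pi/3)) + 1*(1)*conj(1) + 1*(exp(2*I*pi/3))*conj(exp(-2*I*pi/3)) + 1*(-exp(I*pi/3))*conj(exp(2*I*pi/3))]
      = (1/6)[(1) + (-exp(I*pi/3)) + (exp(2*I*pi/3)) + (1) + (exp(-2*I*pi/3)) + (-exp(-I*pi/3))] = 0/6 = 0
  <chi_3*chi_5, chi_5> = (1/6)[1*(1)*conj(1) + 1*(-exp(-I*pi/3))*conj(exp(-I*pi/3)) + 1*(exp(-2*I*pi/3))*conj(exp(-2*I*pi/3)) + 1*(1)*conj(-1) + 1*(exp(2*I*pi/3))*conj(exp(2*I*pi/3)) + 1*(-exp(I*pi/3))*conj(exp(I*pi/3))]
      = (1/6)[(1) + (-1) + (1) + (-1) + (1) + (-1)] = 0/6 = 0
(Exp terms are combined using exp(i*s)*conj(exp(i*t)) = exp(i*(s-t)), and sums of them are collapsed using the identity that for every m > 1 the m distinct m-th roots of unity sum to 0, e.g. 1 + exp(2*I*pi/3) + exp(-2*I*pi/3) = 0.)
Hence the multiplicities are chi_2: 1. Dimension check: dim(chi_3)*dim(chi_5) = 1*1 = 1 and sum (mult * dim) = 1*1 = 1.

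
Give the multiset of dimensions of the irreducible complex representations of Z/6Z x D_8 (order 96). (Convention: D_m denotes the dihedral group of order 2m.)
Dimensions: 1, 1, 1, 1, 1, 1, 1, 1, 1, 1, 1, 1, 1, 1, 1, 1, 1, 1, 1, 1, 1, 1, 1, 1, 2, 2, 2, 2, 2, 2, 2, 2, 2, 2, 2, 2, 2, 2, 2, 2, 2, 2

Justification: There are 42 irreducibles (= number of conjugacy classes). Their dimensions d_i satisfy sum d_i^2 = |G| = 96: 1 + 1 + 1 + 1 + 1 + 1 + 1 + 1 + 1 + 1 + 1 + 1 + 1 + 1 + 1 + 1 + 1 + 1 + 1 + 1 + 1 + 1 + 1 + 1 + 4 + 4 + 4 + 4 + 4 + 4 + 4 + 4 + 4 + 4 + 4 + 4 + 4 + 4 + 4 + 4 + 4 + 4 = 96. (For the product with Z/6Z: each of the 6 1-dim characters of Z/6Z tensors with each irrep of D_8, giving 6 copies of each D_8-dimension.)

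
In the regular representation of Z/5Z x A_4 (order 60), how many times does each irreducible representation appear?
Each irreducible V_i of dimension d_i appears with multiplicity d_i, i.e. rho_reg = (direct sum over all irreducibles V_i) d_i V_i. The irreducible dimensions for Z/5Z x A_4 are 1, 1, 1, 1, 1, 1, 1, 1, 1, 1, 1, 1, 1, 1, 1, 3, 3, 3, 3, 3: 15 irreducibles of dimension 1, each with multiplicity 1; 5 irreducibles of dimension 3, each with multiplicity 3. Total dimension 15*1*1 + 5*3*3 = 60 = |G|.

Details: General theorem: in the regular representation of a finite group G, each irreducible appears with multiplicity equal to its dimension. Check: dim(rho_reg) = sum d_i^2 = 1 + 1 + 1 + 1 + 1 + 1 + 1 + 1 + 1 + 1 + 1 + 1 + 1 + 1 + 1 + 9 + 9 + 9 + 9 + 9 = 60 = |G|.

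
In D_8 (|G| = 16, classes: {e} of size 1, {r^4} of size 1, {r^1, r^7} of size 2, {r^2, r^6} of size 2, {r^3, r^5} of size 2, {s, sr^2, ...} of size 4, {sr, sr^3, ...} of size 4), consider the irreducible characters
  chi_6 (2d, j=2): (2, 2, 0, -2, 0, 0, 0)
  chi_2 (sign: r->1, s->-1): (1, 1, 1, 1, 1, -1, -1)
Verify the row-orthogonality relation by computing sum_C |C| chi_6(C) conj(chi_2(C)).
Sum = 0; so <chi_6, chi_2> = 0 (distinct irreducibles are orthogonal).

Why: Compute term by term over conjugacy classes (|C| * chi_6(C) * conj(chi_2(C))):
  1*(2)*conj(1) + 1*(2)*conj(1) + 2*(0)*conj(1) + 2*(-2)*conj(1) + 2*(0)*conj(1) + 4*(0)*conj(-1) + 4*(0)*conj(-1)
  = (2) + (2) + (0) + (-4) + (0) + (0) + (0)
  = 0.
Dividing by |G| = 16 gives 0/16 = 0, matching the row-orthogonality relation <chi_6, chi_2> = [chi_6 = chi_2].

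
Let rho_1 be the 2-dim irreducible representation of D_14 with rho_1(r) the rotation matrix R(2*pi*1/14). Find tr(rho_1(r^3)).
chi_{rho_1}(r^3) = 2*cos(2*pi*1*3/14) = 2*cos(3*pi/7)

rho_1(r^3) is rotation by angle 2*pi*1*3/14, whose trace is 2*cos(2*pi*1*3/14) = 2*cos(3*pi/7).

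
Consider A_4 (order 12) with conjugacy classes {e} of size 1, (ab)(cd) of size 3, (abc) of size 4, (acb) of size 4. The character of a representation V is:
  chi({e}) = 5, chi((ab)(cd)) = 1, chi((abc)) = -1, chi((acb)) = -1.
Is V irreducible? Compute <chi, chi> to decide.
Not irreducible (reducible): <chi, chi> = 3 > 1.

Explanation: <chi, chi> = (1/|G|) sum_C |C| * |chi(C)|^2 = (1/12)[1*|5|^2 + 3*|1|^2 + 4*|-1|^2 + 4*|-1|^2]
  = (1/12)[(25) + (3) + (4) + (4)] = 36/12 = 3.
(Exp terms are combined using exp(i*s)*conj(exp(i*t)) = exp(i*(s-t)), and sums of them are collapsed using the identity that for every m > 1 the m distinct m-th roots of unity sum to 0, e.g. 1 + exp(2*I*pi/3) + exp(-2*I*pi/3) = 0.)
A character is irreducible iff <chi, chi> = 1, so this representation is reducible.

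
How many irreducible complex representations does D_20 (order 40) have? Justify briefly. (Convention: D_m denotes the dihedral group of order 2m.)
13

Working: The number of irreducible complex representations of a finite group equals its number of conjugacy classes. D_20 has 13 conjugacy classes (n/2 + 3 for n even), so D_20 (order 40) has exactly 13 irreducible complex representations.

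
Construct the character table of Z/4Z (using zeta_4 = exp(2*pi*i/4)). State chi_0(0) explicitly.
Character table of Z/4Z (irreps indexed chi_0,...,chi_3 with chi_k(m) = zeta_4^(k*m), zeta_4 = exp(2*pi*i/4)):
  irrep \ class  {0} (size 1)  {1} (size 1)  {2} (size 1)  {3} (size 1)
  chi_0          1             1             1             1           
  chi_1          1             I             -1            -I          
  chi_2          1             -1            1             -1          
  chi_3          1             -I            -1            I           

Spot check: chi_0(0) = zeta_4^(0*0) = zeta_4^0 = 1.

Working: Z/4Z is abelian, so all 4 irreducible complex representations are 1-dimensional. They are given by chi_k(m) = zeta_4^(k*m) for k = 0,...,3. Row orthogonality: sum_m chi_k(m) conj(chi_l(m)) = 4 * [k = l].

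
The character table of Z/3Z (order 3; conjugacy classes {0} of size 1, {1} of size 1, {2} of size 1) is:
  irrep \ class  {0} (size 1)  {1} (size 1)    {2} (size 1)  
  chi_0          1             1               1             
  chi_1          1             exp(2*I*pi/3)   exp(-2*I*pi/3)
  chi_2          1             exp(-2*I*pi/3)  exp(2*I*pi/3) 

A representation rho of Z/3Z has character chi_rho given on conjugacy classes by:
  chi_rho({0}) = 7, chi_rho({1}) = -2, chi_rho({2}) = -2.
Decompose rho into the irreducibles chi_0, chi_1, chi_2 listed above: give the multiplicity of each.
Multiplicities: chi_0: 1, chi_1: 3, chi_2: 3.

Argument: Use <chi_rho, chi> = (1/|G|) sum_C |C| * chi_rho(C) * conj(chi(C)) with |G| = 3 for each irreducible chi in the table:
  <chi_rho, chi_0> = (1/3)[1*(7)*conj(1) + 1*(-2)*conj(1) + 1*(-2)*conj(1)]
      = (1/3)[(7) + (-2) + (-2)] = 3/3 = 1
  <chi_rho, chi_1> = (1/3)[1*(7)*conj(1) + 1*(-2)*conj(exp(2*I*pi/3)) + 1*(-2)*conj(exp(-2*I*pi/3))]
      = (1/3)[(7) + (3 + exp(-2*I*pi/3) + 3*exp(2*I*pi/3)) + (3 + 3*exp(-2*I*pi/3) + exp(2*I*pi/3))] = 9/3 = 3
  <chi_rho, chi_2> = (1/3)[1*(7)*conj(1) + 1*(-2)*conj(exp(-2*I*pi/3)) + 1*(-2)*conj(exp(2*I*pi/3))]
      = (1/3)[(7) + (3 + 3*exp(-2*I*pi/3) + exp(2*I*pi/3)) + (3 + exp(-2*I*pi/3) + 3*exp(2*I*pi/3))] = 9/3 = 3
(Exp terms are combined using exp(i*s)*conj(exp(i*t)) = exp(i*(s-t)), and sums of them are collapsed using the identity that for every m > 1 the m distinct m-th roots of unity sum to 0, e.g. 1 + exp(2*I*pi/3) + exp(-2*I*pi/3) = 0.)
Dimension check: dim(rho) = sum (mult * dim) = 1*1 + 3*1 + 3*1 = 7 = chi_rho(e) = 7.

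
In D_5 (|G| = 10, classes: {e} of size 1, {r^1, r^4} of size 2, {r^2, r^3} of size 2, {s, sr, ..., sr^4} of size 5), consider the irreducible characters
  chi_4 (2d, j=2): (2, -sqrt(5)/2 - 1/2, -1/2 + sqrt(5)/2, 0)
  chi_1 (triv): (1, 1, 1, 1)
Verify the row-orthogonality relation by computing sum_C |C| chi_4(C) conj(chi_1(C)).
Sum = 0; so <chi_4, chi_1> = 0 (distinct irreducibles are orthogonal).

Solution. Compute term by term over conjugacy classes (|C| * chi_4(C) * conj(chi_1(C))):
  1*(2)*conj(1) + 2*(-sqrt(5)/2 - 1/2)*conj(1) + 2*(-1/2 + sqrt(5)/2)*conj(1) + 5*(0)*conj(1)
  = (2) + (-sqrt(5) - 1) + (-1 + sqrt(5)) + (0)
  = 0.
Dividing by |G| = 10 gives 0/10 = 0, matching the row-orthogonality relation <chi_4, chi_1> = [chi_4 = chi_1].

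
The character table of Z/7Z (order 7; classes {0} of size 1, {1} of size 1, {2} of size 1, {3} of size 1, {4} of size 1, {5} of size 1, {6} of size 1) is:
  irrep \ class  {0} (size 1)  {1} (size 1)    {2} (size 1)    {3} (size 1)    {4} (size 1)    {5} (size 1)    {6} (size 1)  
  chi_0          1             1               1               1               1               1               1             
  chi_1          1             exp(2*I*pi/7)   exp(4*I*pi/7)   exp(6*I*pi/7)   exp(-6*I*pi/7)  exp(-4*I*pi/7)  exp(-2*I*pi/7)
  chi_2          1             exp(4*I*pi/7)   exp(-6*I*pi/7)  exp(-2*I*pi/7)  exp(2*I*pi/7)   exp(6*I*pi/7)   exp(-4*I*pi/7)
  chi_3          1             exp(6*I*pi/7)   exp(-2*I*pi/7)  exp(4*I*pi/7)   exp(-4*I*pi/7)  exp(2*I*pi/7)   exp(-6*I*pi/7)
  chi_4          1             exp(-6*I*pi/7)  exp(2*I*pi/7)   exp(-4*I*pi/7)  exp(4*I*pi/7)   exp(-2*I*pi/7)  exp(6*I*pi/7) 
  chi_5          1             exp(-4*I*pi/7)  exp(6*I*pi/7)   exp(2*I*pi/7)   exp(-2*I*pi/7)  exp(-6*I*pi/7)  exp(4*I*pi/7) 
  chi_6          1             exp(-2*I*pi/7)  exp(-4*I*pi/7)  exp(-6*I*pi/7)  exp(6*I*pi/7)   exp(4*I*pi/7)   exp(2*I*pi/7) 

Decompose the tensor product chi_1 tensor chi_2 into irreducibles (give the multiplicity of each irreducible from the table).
chi_1 tensor chi_2 = chi_3 (all other irreducibles have multiplicity 0).

Working: The character of a tensor product is the pointwise product (chi_1 * chi_2)(C) = chi_1(C) * chi_2(C):
  {0}: (1)*(1), {1}: (exp(2*I*pi/7))*(exp(4*I*pi/7)), {2}: (exp(4*I*pi/7))*(exp(-6*I*pi/7)), {3}: (exp(6*I*pi/7))*(exp(-2*I*pi/7)), {4}: (exp(-6*I*pi/7))*(exp(2*I*pi/7)), {5}: (exp(-4*I*pi/7))*(exp(6*I*pi/7)), {6}: (exp(-2*I*pi/7))*(exp(-4*I*pi/7))
so (chi_1 * chi_2) takes values
  {0} -> 1, {1} -> exp(6*I*pi/7), {2} -> exp(-2*I*pi/7), {3} -> exp(4*I*pi/7), {4} -> exp(-4*I*pi/7), {5} -> exp(2*I*pi/7), {6} -> exp(-6*I*pi/7).
Now take the inner product of this character with each irreducible chi from the table, <chi_1*chi_2, chi> = (1/7) sum_C |C| (chi_1*chi_2)(C) conj(chi(C)):
  <chi_1*chi_2, chi_0> = (1/7)[1*(1)*conj(1) + 1*(exp(6*I*pi/7))*conj(1) + 1*(exp(-2*I*pi/7))*conj(1) + 1*(exp(4*I*pi/7))*conj(1) + 1*(exp(-4*I*pi/7))*conj(1) + 1*(exp(2*I*pi/7))*conj(1) + 1*(exp(-6*I*pi/7))*conj(1)]
      = (1/7)[(1) + (exp(6*I*pi/7)) + (exp(-2*I*pi/7)) + (exp(4*I*pi/7)) + (exp(-4*I*pi/7)) + (exp(2*I*pi/7)) + (exp(-6*I*pi/7))] = 0/7 = 0
  <chi_1*chi_2, chi_1> = (1/7)[1*(1)*conj(1) + 1*(exp(6*I*pi/7))*conj(exp(2*I*pi/7)) + 1*(exp(-2*I*pi/7))*conj(exp(4*I*pi/7)) + 1*(exp(4*I*pi/7))*conj(exp(6*I*pi/7)) + 1*(exp(-4*I*pi/7))*conj(exp(-6*I*pi/7)) + 1*(exp(2*I*pi/7))*conj(exp(-4*I*pi/7)) + 1*(exp(-6*I*pi/7))*conj(exp(-2*I*pi/7))]
      = (1/7)[(1) + (exp(4*I*pi/7)) + (exp(-6*I*pi/7)) + (exp(-2*I*pi/7)) + (exp(2*I*pi/7)) + (exp(6*I*pi/7)) + (exp(-4*I*pi/7))] = 0/7 = 0
  <chi_1*chi_2, chi_2> = (1/7)[1*(1)*conj(1) + 1*(exp(6*I*pi/7))*conj(exp(4*I*pi/7)) + 1*(exp(-2*I*pi/7))*conj(exp(-6*I*pi/7)) + 1*(exp(4*I*pi/7))*conj(exp(-2*I*pi/7)) + 1*(exp(-4*I*pi/7))*conj(exp(2*I*pi/7)) + 1*(exp(2*I*pi/7))*conj(exp(6*I*pi/7)) + 1*(exp(-6*I*pi/7))*conj(exp(-4*I*pi/7))]
      = (1/7)[(1) + (exp(2*I*pi/7)) + (exp(4*I*pi/7)) + (exp(6*I*pi/7)) + (exp(-6*I*pi/7)) + (exp(-4*I*pi/7)) + (exp(-2*I*pi/7))] = 0/7 = 0
  <chi_1*chi_2, chi_3> = (1/7)[1*(1)*conj(1) + 1*(exp(6*I*pi/7))*conj(exp(6*I*pi/7)) + 1*(exp(-2*I*pi/7))*conj(exp(-2*I*pi/7)) + 1*(exp(4*I*pi/7))*conj(exp(4*I*pi/7)) + 1*(exp(-4*I*pi/7))*conj(exp(-4*I*pi/7)) + 1*(exp(2*I*pi/7))*conj(exp(2*I*pi/7)) + 1*(exp(-6*I*pi/7))*conj(exp(-6*I*pi/7))]
      = (1/7)[(1) + (1) + (1) + (1) + (1) + (1) + (1)] = 7/7 = 1
  <chi_1*chi_2, chi_4> = (1/7)[1*(1)*conj(1) + 1*(exp(6*I*pi/7))*conj(exp(-6*I*pi/7)) + 1*(exp(-2*I*pi/7))*conj(exp(2*I*pi/7)) + 1*(exp(4*I*pi/7))*conj(exp(-4*I*pi/7)) + 1*(exp(-4*I*pi/7))*conj(exp(4*I*pi/7)) + 1*(exp(2*I*pi/7))*conj(exp(-2*I*pi/7)) + 1*(exp(-6*I*pi/7))*conj(exp(6*I*pi/7))]
      = (1/7)[(1) + (exp(-2*I*pi/7)) + (exp(-4*I*pi/7)) + (exp(-6*I*pi/7)) + (exp(6*I*pi/7)) + (exp(4*I*pi/7)) + (exp(2*I*pi/7))] = 0/7 = 0
  <chi_1*chi_2, chi_5> = (1/7)[1*(1)*conj(1) + 1*(exp(6*I*pi/7))*conj(exp(-4*I*pi/7)) + 1*(exp(-2*I*pi/7))*conj(exp(6*I*pi/7)) + 1*(exp(4*I*pi/7))*conj(exp(2*I*pi/7)) + 1*(exp(-4*I*pi/7))*conj(exp(-2*I*pi/7)) + 1*(exp(2*I*pi/7))*conj(exp(-6*I*pi/7)) + 1*(exp(-6*I*pi/7))*conj(exp(4*I*pi/7))]
      = (1/7)[(1) + (exp(-4*I*pi/7)) + (exp(6*I*pi/7)) + (exp(2*I*pi/7)) + (exp(-2*I*pi/7)) + (exp(-6*I*pi/7)) + (exp(4*I*pi/7))] = 0/7 = 0
  <chi_1*chi_2, chi_6> = (1/7)[1*(1)*conj(1) + 1*(exp(6*I*pi/7))*conj(exp(-2*I*pi/7)) + 1*(exp(-2*I*pi/7))*conj(exp(-4*I*pi/7)) + 1*(exp(4*I*pi/7))*conj(exp(-6*I*pi/7)) + 1*(exp(-4*I*pi/7))*conj(exp(6*I*pi/7)) + 1*(exp(2*I*pi/7))*conj(exp(4*I*pi/7)) + 1*(exp(-6*I*pi/7))*conj(exp(2*I*pi/7))]
      = (1/7)[(1) + (exp(-6*I*pi/7)) + (exp(2*I*pi/7)) + (exp(-4*I*pi/7)) + (exp(4*I*pi/7)) + (exp(-2*I*pi/7)) + (exp(6*I*pi/7))] = 0/7 = 0
(Exp terms are combined using exp(i*s)*conj(exp(i*t)) = exp(i*(s-t)), and sums of them are collapsed using the identity that for every m > 1 the m distinct m-th roots of unity sum to 0, e.g. 1 + exp(2*I*pi/3) + exp(-2*I*pi/3) = 0.)
Hence the multiplicities are chi_3: 1. Dimension check: dim(chi_1)*dim(chi_2) = 1*1 = 1 and sum (mult * dim) = 1*1 = 1.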